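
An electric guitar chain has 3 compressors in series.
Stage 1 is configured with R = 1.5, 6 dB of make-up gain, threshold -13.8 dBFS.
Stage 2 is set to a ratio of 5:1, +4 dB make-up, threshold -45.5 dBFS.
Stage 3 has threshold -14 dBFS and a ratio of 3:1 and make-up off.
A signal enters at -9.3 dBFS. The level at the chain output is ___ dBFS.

Stage 1: overshoot 4.5 dB → 4.5/1.5 = 3 dB → -10.8 dBFS; +6 dB make-up → -4.8 dBFS.
Stage 2: 40.7 dB above -45.5 dBFS, reduced 5:1 to 8.14 dB above → -37.36 dBFS; +4 dB make-up → -33.36 dBFS.
Stage 3: -33.36 dBFS ≤ -14 dBFS, so stage 3 doesn't engage; output -33.36 dBFS.

-33.36 dBFS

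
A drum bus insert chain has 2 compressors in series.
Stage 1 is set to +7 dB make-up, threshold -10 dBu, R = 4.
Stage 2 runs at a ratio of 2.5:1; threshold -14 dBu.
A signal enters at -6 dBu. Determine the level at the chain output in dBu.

Stage 1: 4 dB above -10 dBu, reduced 4:1 to 1 dB above → -9 dBu; +7 dB make-up → -2 dBu.
Stage 2: 12 dB above -14 dBu, reduced 2.5:1 to 4.8 dB above → -9.2 dBu.

-9.2 dBu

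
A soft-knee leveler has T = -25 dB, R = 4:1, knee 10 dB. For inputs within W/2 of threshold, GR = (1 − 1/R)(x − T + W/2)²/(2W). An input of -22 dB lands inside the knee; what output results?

x − T + W/2 = -22 − (-25) + 5 = 8.
GR = (1 − 1/4) × 8² / 20 = 0.75 × 64 / 20 = 2.4 dB.
Output = -22 − 2.4 = -24.4 dB.

-24.4 dB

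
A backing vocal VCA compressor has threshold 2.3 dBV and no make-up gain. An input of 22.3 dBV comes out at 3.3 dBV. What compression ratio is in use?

Input overshoot = 22.3 − 2.3 = 20 dB; output overshoot = 3.3 − 2.3 = 1 dB.
Ratio = 20 / 1 = 20.

20:1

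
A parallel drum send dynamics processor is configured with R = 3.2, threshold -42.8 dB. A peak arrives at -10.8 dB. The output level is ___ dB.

-32.8 dB

Overshoot: -10.8 − (-42.8) = 32 dB.
3.2:1 compression reduces that to 32/3.2 = 10 dB over.
That puts the output at -32.8 dB.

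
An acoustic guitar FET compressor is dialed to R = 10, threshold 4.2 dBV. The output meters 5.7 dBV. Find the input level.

That's 1.5 dB above the 4.2 dBV threshold.
Input overshoot = R × output overshoot = 15 dB → input = 4.2 + 15 = 19.2 dBV.

19.2 dBV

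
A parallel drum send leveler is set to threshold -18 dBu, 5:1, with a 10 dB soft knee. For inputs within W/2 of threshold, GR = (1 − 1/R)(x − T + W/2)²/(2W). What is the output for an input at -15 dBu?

x − T + W/2 = -15 − (-18) + 5 = 8.
GR = (1 − 1/5) × 8² / 20 = 0.8 × 64 / 20 = 2.56 dB.
Output = -15 − 2.56 = -17.56 dBu.

-17.56 dBu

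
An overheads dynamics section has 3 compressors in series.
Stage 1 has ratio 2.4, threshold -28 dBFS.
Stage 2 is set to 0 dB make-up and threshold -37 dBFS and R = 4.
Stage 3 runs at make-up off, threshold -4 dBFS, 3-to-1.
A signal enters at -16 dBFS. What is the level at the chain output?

Stage 1: -16 dBFS is 12 dB over -28 dBFS; at 2.4:1 that becomes 5 dB over, giving -23 dBFS.
Stage 2: 14 dB above -37 dBFS, reduced 4:1 to 3.5 dB above → -33.5 dBFS.
Stage 3: -33.5 dBFS is at or below the -4 dBFS threshold — no compression; output -33.5 dBFS.

-33.5 dBFS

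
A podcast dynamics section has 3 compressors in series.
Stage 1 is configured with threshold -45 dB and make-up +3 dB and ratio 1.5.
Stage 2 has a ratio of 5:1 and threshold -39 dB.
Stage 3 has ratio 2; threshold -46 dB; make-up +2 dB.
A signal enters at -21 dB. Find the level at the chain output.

Stage 1: overshoot 24 dB → 24/1.5 = 16 dB → -29 dB; +3 dB make-up → -26 dB.
Stage 2: overshoot 13 dB → 13/5 = 2.6 dB → -36.4 dB.
Stage 3: overshoot 9.6 dB → 9.6/2 = 4.8 dB → -41.2 dB; +2 dB make-up → -39.2 dB.

-39.2 dB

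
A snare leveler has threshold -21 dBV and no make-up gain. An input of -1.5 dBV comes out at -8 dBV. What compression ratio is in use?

Input overshoot = -1.5 − (-21) = 19.5 dB; output overshoot = -8 − (-21) = 13 dB.
Ratio = 19.5 / 13 = 1.5.

1.5:1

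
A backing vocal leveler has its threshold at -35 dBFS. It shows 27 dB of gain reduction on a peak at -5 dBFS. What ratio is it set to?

10:1

Input overshoot = -5 − (-35) = 30 dB.
Output overshoot = 30 − 27 = 3 dB.
Ratio = input overshoot / output overshoot = 30 / 3 = 10.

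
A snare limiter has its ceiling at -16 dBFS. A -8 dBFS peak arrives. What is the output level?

A brickwall limiter is an ∞:1 compressor: any input above the ceiling is clamped to -16 dBFS.

-16 dBFS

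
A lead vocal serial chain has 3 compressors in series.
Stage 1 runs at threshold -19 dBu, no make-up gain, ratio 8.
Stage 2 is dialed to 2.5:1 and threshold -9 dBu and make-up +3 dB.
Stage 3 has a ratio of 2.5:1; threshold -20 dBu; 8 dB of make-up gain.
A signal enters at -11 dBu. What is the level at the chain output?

-10 dBu

Stage 1: -11 dBu is 8 dB over -19 dBu; at 8:1 that becomes 1 dB over, giving -18 dBu.
Stage 2: -18 dBu ≤ -9 dBu, so stage 2 doesn't engage; make-up brings it to -15 dBu.
Stage 3: -15 dBu is 5 dB over -20 dBu; at 2.5:1 that becomes 2 dB over, giving -18 dBu; +8 dB make-up → -10 dBu.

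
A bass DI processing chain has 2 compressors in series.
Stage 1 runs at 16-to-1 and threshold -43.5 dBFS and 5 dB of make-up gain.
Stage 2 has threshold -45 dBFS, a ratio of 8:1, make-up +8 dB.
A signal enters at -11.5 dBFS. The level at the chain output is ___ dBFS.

Stage 1: -11.5 dBFS is 32 dB over -43.5 dBFS; at 16:1 that becomes 2 dB over, giving -41.5 dBFS; +5 dB make-up → -36.5 dBFS.
Stage 2: 8.5 dB above -45 dBFS, reduced 8:1 to 1.0625 dB above → -43.9375 dBFS; +8 dB make-up → -35.9375 dBFS.

-35.9375 dBFS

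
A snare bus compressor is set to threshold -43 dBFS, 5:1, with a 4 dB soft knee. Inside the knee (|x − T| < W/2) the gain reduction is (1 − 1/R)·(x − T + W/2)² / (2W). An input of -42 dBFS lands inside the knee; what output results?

-42.9 dBFS

x − T + W/2 = -42 − (-43) + 2 = 3.
GR = (1 − 1/5) × 3² / 8 = 0.8 × 9 / 8 = 0.9 dB.
Output = -42 − 0.9 = -42.9 dBFS.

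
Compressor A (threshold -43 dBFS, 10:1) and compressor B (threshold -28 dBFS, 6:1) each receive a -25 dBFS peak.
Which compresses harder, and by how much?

A: 18 dB over, compressed to 1.8 dB over, so 16.2 dB of GR.
B: 3 dB over, compressed to 0.5 dB over, so 2.5 dB of GR.
A reduces 13.7 dB more.

A, by 13.7 dB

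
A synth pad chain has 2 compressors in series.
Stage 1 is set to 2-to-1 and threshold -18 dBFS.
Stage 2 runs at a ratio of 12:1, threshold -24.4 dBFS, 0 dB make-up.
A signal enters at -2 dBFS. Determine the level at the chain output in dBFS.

-23.2 dBFS

Stage 1: -2 dBFS is 16 dB over -18 dBFS; at 2:1 that becomes 8 dB over, giving -10 dBFS.
Stage 2: overshoot 14.4 dB → 14.4/12 = 1.2 dB → -23.2 dBFS.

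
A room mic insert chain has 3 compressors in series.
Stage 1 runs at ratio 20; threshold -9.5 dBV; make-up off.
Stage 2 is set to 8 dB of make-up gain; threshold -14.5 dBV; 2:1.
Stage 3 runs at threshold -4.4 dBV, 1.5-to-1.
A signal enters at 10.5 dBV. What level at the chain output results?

Stage 1: 10.5 dBV is 20 dB over -9.5 dBV; at 20:1 that becomes 1 dB over, giving -8.5 dBV.
Stage 2: 6 dB above -14.5 dBV, reduced 2:1 to 3 dB above → -11.5 dBV; +8 dB make-up → -3.5 dBV.
Stage 3: -3.5 dBV is 0.9 dB over -4.4 dBV; at 1.5:1 that becomes 0.6 dB over, giving -3.8 dBV.

-3.8 dBV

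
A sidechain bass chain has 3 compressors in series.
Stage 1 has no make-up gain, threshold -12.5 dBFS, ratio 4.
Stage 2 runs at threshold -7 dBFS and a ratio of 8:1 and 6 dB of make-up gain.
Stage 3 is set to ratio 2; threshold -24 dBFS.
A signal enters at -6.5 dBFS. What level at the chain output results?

-14.5 dBFS

Stage 1: overshoot 6 dB → 6/4 = 1.5 dB → -11 dBFS.
Stage 2: below threshold (-11 ≤ -7); passes unchanged; make-up brings it to -5 dBFS.
Stage 3: -5 dBFS is 19 dB over -24 dBFS; at 2:1 that becomes 9.5 dB over, giving -14.5 dBFS.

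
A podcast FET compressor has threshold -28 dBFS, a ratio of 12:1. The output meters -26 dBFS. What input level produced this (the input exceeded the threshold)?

Post-compression overshoot = -26 − (-28) = 2 dB.
Input overshoot = R × output overshoot = 24 dB → input = -28 + 24 = -4 dBFS.

-4 dBFS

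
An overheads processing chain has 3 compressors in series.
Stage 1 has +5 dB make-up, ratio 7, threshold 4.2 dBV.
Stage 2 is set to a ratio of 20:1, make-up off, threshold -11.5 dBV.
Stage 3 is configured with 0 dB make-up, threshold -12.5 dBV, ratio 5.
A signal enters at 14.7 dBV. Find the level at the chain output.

Stage 1: overshoot 10.5 dB → 10.5/7 = 1.5 dB → 5.7 dBV; +5 dB make-up → 10.7 dBV.
Stage 2: 22.2 dB above -11.5 dBV, reduced 20:1 to 1.11 dB above → -10.39 dBV.
Stage 3: -10.39 dBV is 2.11 dB over -12.5 dBV; at 5:1 that becomes 0.422 dB over, giving -12.078 dBV.

-12.078 dBV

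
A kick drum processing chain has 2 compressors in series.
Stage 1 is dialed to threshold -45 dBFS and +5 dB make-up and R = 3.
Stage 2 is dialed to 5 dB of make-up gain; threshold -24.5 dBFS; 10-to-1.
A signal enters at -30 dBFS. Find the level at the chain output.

Stage 1: overshoot 15 dB → 15/3 = 5 dB → -40 dBFS; +5 dB make-up → -35 dBFS.
Stage 2: -35 dBFS is at or below the -24.5 dBFS threshold — no compression; make-up brings it to -30 dBFS.

-30 dBFS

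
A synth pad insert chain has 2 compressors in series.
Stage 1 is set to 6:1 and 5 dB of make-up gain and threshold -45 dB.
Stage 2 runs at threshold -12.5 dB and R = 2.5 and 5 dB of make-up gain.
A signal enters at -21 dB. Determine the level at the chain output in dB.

Stage 1: -21 dB is 24 dB over -45 dB; at 6:1 that becomes 4 dB over, giving -41 dB; +5 dB make-up → -36 dB.
Stage 2: below threshold (-36 ≤ -12.5); passes unchanged; make-up brings it to -31 dB.

-31 dB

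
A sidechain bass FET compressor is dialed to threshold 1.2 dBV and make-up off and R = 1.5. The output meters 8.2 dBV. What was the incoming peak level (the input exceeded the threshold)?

11.7 dBV

The compressed level sits 8.2 − 1.2 = 7 dB over threshold.
Input overshoot = R × output overshoot = 10.5 dB → input = 1.2 + 10.5 = 11.7 dBV.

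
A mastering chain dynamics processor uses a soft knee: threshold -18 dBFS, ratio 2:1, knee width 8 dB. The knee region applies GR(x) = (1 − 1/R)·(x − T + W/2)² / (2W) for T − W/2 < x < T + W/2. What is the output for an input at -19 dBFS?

x − T + W/2 = -19 − (-18) + 4 = 3.
GR = (1 − 1/2) × 3² / 16 = 0.5 × 9 / 16 = 0.28125 dB.
Output = -19 − 0.28125 = -19.28125 dBFS.

-19.28125 dBFS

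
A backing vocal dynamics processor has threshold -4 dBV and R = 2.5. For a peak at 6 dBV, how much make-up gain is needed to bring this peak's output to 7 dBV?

7 dB

The peak compresses to -4 + 10/2.5 = 0 dBV.
To reach 7 dBV requires 7 − 0 = 7 dB of make-up.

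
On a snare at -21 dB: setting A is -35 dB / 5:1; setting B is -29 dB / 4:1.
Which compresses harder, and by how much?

A: GR = 14 − 14/5 = 11.2 dB.
B: GR = 8 − 8/4 = 6 dB.
A applies 5.2 dB more gain reduction.

A, by 5.2 dB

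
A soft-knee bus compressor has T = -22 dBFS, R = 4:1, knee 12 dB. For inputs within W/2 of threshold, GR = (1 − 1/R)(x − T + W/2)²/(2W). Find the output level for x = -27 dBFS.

x − T + W/2 = -27 − (-22) + 6 = 1.
GR = (1 − 1/4) × 1² / 24 = 0.75 × 1 / 24 = 0.03125 dB.
Output = -27 − 0.03125 = -27.03125 dBFS.

-27.03125 dBFS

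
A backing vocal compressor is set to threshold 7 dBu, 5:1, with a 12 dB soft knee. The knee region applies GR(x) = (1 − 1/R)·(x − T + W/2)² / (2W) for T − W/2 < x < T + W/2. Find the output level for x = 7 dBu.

5.8 dBu

x − T + W/2 = 7 − 7 + 6 = 6.
GR = (1 − 1/5) × 6² / 24 = 0.8 × 36 / 24 = 1.2 dB.
Output = 7 − 1.2 = 5.8 dBu.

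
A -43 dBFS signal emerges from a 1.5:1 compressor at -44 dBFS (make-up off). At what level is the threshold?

Let T be the threshold. Output overshoot = (input overshoot)/R, so -44 − T = (-43 − T)/1.5.
1.5·(-44 − T) = -43 − T → 0.5·T = -66 − (-43) = -23.
T = -23/0.5 = -46 dBFS.

-46 dBFS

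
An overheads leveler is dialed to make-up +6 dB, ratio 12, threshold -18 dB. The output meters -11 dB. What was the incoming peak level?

-6 dB

Stripping the +6 dB make-up gives -17 dB at the gain stage.
That's 1 dB above the -18 dB threshold.
Input overshoot = R × output overshoot = 12 dB → input = -18 + 12 = -6 dB.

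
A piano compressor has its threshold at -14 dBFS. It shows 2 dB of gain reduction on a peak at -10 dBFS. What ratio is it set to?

Input overshoot = -10 − (-14) = 4 dB.
Output overshoot = 4 − 2 = 2 dB.
Ratio = input overshoot / output overshoot = 4 / 2 = 2.

2:1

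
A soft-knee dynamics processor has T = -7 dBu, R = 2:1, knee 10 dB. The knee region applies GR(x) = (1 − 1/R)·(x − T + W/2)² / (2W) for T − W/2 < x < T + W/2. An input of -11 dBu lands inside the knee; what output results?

x − T + W/2 = -11 − (-7) + 5 = 1.
GR = (1 − 1/2) × 1² / 20 = 0.5 × 1 / 20 = 0.025 dB.
Output = -11 − 0.025 = -11.025 dBu.

-11.025 dBu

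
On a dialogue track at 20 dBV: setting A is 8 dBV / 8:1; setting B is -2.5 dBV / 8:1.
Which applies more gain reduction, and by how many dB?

B, by 9.1875 dB

A: GR = 12 − 12/8 = 10.5 dB.
B: GR = 22.5 − 22.5/8 = 19.6875 dB.
B reduces 9.1875 dB more.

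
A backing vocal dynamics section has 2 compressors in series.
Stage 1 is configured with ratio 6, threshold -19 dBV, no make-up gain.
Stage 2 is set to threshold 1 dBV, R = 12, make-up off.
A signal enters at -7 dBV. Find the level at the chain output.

Stage 1: -7 dBV is 12 dB over -19 dBV; at 6:1 that becomes 2 dB over, giving -17 dBV.
Stage 2: -17 dBV ≤ 1 dBV, so stage 2 doesn't engage; output -17 dBV.

-17 dBV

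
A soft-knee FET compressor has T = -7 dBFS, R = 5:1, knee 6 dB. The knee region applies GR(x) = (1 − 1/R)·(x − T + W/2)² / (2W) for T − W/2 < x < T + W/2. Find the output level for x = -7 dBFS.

-7.6 dBFS

x − T + W/2 = -7 − (-7) + 3 = 3.
GR = (1 − 1/5) × 3² / 12 = 0.8 × 9 / 12 = 0.6 dB.
Output = -7 − 0.6 = -7.6 dBFS.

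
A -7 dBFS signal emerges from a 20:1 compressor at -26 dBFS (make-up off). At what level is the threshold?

-27 dBFS

Input is 20 dB above T (since output overshoot × R = input overshoot: (-26 − T)·20 = -7 − T gives T = -27 dBFS).
Check: -27 + (-7 − (-27))/20 = -27 + 1 = -26 dBFS. ✓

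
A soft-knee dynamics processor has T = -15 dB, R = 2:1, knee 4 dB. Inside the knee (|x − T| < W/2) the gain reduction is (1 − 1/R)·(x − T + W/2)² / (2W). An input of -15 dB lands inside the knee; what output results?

-15.25 dB

x − T + W/2 = -15 − (-15) + 2 = 2.
GR = (1 − 1/2) × 2² / 8 = 0.5 × 4 / 8 = 0.25 dB.
Output = -15 − 0.25 = -15.25 dB.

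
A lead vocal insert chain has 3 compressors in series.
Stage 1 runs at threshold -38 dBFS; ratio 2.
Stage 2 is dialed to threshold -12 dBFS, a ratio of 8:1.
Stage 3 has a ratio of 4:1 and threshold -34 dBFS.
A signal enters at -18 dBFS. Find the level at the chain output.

Stage 1: -18 dBFS is 20 dB over -38 dBFS; at 2:1 that becomes 10 dB over, giving -28 dBFS.
Stage 2: -28 dBFS is at or below the -12 dBFS threshold — no compression; output -28 dBFS.
Stage 3: overshoot 6 dB → 6/4 = 1.5 dB → -32.5 dBFS.

-32.5 dBFS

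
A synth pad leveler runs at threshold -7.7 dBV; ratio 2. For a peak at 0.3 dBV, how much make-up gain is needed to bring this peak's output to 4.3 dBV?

The peak compresses to -7.7 + 8/2 = -3.7 dBV.
To reach 4.3 dBV requires 4.3 − (-3.7) = 8 dB of make-up.

8 dB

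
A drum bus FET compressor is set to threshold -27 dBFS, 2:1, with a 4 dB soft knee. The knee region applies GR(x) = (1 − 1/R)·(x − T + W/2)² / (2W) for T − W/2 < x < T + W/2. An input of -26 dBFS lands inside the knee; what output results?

x − T + W/2 = -26 − (-27) + 2 = 3.
GR = (1 − 1/2) × 3² / 8 = 0.5 × 9 / 8 = 0.5625 dB.
Output = -26 − 0.5625 = -26.5625 dBFS.

-26.5625 dBFS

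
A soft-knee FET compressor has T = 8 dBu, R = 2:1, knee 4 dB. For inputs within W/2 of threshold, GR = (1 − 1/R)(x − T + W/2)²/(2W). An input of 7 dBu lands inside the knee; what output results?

6.9375 dBu

x − T + W/2 = 7 − 8 + 2 = 1.
GR = (1 − 1/2) × 1² / 8 = 0.5 × 1 / 8 = 0.0625 dB.
Output = 7 − 0.0625 = 6.9375 dBu.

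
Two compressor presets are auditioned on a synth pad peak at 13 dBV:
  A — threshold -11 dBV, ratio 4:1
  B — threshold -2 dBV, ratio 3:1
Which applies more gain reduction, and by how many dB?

A: GR = 24 − 24/4 = 18 dB.
B: GR = 15 − 15/3 = 10 dB.
A reduces 8 dB more.

A, by 8 dB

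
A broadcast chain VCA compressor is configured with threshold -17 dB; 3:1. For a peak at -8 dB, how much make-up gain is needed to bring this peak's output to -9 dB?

5 dB

Overshoot 9 dB → 9/3 = 3 dB after compression, so the compressed level is -17 + 3 = -14 dB.
Make-up = target − compressed = -9 − (-14) = 5 dB.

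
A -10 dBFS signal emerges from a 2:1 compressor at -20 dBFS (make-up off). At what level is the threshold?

Gain reduction = -10 − (-20) = 10 dB; output overshoot = GR / (R − 1) = 10 / 1 = 10 dB.
Threshold = output − output overshoot = -20 − 10 = -30 dBFS.

-30 dBFS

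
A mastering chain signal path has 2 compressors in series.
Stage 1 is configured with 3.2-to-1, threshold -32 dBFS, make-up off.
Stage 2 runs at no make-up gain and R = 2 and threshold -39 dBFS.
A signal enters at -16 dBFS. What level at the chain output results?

Stage 1: overshoot 16 dB → 16/3.2 = 5 dB → -27 dBFS.
Stage 2: -27 dBFS is 12 dB over -39 dBFS; at 2:1 that becomes 6 dB over, giving -33 dBFS.

-33 dBFS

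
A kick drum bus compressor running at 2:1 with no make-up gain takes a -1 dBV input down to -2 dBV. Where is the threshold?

Input is 2 dB above T (since output overshoot × R = input overshoot: (-2 − T)·2 = -1 − T gives T = -3 dBV).
Check: -3 + (-1 − (-3))/2 = -3 + 1 = -2 dBV. ✓

-3 dBV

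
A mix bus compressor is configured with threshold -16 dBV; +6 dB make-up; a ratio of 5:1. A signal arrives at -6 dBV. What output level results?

-6 dBV sits 10 dB over threshold.
At 5:1 the overshoot is divided by 5, leaving 2 dB above threshold.
So the level is -16 + 2 = -14 dBV; make-up adds 6 dB, giving -8 dBV.

-8 dBV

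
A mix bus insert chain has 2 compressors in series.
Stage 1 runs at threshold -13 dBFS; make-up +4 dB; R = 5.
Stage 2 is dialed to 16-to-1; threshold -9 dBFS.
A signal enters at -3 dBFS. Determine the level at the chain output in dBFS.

Stage 1: 10 dB above -13 dBFS, reduced 5:1 to 2 dB above → -11 dBFS; +4 dB make-up → -7 dBFS.
Stage 2: -7 dBFS is 2 dB over -9 dBFS; at 16:1 that becomes 0.125 dB over, giving -8.875 dBFS.

-8.875 dBFS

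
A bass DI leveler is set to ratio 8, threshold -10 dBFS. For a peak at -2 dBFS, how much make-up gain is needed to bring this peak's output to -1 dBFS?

8 dB

Without make-up, output = threshold + overshoot/8 = -10 + 1 = -9 dBFS.
Gap to target: 8 dB.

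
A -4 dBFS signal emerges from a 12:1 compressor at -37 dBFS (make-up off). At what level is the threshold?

Gain reduction = -4 − (-37) = 33 dB; output overshoot = GR / (R − 1) = 33 / 11 = 3 dB.
Threshold = output − output overshoot = -37 − 3 = -40 dBFS.

-40 dBFS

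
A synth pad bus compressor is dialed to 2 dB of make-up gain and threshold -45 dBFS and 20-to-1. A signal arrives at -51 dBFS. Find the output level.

-51 dBFS is 6 dB below the -45 dBFS threshold, so no gain reduction is applied.
Make-up gain adds 2 dB: -51 + 2 = -49 dBFS.

-49 dBFS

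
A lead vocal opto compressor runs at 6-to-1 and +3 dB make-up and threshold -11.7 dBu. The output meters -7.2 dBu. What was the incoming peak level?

Before make-up, the level was -7.2 − 3 = -10.2 dBu.
Post-compression overshoot = -10.2 − (-11.7) = 1.5 dB.
Undo the ratio: input overshoot = 1.5 × 6 = 9 dB, giving input = -2.7 dBu.

-2.7 dBu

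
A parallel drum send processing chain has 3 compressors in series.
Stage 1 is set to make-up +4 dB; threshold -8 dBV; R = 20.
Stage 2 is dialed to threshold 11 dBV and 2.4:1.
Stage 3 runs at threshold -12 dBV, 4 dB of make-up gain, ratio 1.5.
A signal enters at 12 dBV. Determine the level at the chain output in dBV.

-2 dBV

Stage 1: overshoot 20 dB → 20/20 = 1 dB → -7 dBV; +4 dB make-up → -3 dBV.
Stage 2: -3 dBV is at or below the 11 dBV threshold — no compression; output -3 dBV.
Stage 3: -3 dBV is 9 dB over -12 dBV; at 1.5:1 that becomes 6 dB over, giving -6 dBV; +4 dB make-up → -2 dBV.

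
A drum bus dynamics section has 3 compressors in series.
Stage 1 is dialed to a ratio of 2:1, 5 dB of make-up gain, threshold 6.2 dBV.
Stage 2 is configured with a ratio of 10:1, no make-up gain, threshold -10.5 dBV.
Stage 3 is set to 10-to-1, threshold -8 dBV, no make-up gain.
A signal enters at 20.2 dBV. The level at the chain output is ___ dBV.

Stage 1: 20.2 dBV is 14 dB over 6.2 dBV; at 2:1 that becomes 7 dB over, giving 13.2 dBV; +5 dB make-up → 18.2 dBV.
Stage 2: 28.7 dB above -10.5 dBV, reduced 10:1 to 2.87 dB above → -7.63 dBV.
Stage 3: -7.63 dBV is 0.37 dB over -8 dBV; at 10:1 that becomes 0.037 dB over, giving -7.963 dBV.

-7.963 dBV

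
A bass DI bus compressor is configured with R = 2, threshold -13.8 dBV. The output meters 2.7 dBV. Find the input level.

19.2 dBV

That's 16.5 dB above the -13.8 dBV threshold.
Undo the ratio: input overshoot = 16.5 × 2 = 33 dB, giving input = 19.2 dBV.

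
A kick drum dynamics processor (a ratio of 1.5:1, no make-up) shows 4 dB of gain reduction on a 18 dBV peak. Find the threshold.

6 dBV

Let T be the threshold. Output overshoot = (input overshoot)/R, so 14 − T = (18 − T)/1.5.
1.5·(14 − T) = 18 − T → 0.5·T = 21 − 18 = 3.
T = 3/0.5 = 6 dBV.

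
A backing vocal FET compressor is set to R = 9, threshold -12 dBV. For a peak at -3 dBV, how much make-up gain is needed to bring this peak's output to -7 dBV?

The peak compresses to -12 + 9/9 = -11 dBV.
To reach -7 dBV requires -7 − (-11) = 4 dB of make-up.

4 dB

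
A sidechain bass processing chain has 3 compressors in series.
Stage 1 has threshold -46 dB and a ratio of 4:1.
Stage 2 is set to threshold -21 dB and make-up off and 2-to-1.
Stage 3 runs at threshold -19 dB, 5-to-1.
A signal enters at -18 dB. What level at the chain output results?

Stage 1: -18 dB is 28 dB over -46 dB; at 4:1 that becomes 7 dB over, giving -39 dB.
Stage 2: -39 dB is at or below the -21 dB threshold — no compression; output -39 dB.
Stage 3: below threshold (-39 ≤ -19); passes unchanged; output -39 dB.

-39 dB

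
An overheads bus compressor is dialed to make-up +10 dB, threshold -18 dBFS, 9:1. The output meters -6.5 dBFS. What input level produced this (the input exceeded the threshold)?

-4.5 dBFS

Before make-up, the level was -6.5 − 10 = -16.5 dBFS.
Post-compression overshoot = -16.5 − (-18) = 1.5 dB.
Input overshoot = R × output overshoot = 13.5 dB → input = -18 + 13.5 = -4.5 dBFS.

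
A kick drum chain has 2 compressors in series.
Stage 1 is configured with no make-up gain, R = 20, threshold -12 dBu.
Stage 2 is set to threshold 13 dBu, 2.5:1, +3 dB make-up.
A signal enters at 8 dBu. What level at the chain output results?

Stage 1: overshoot 20 dB → 20/20 = 1 dB → -11 dBu.
Stage 2: -11 dBu is at or below the 13 dBu threshold — no compression; make-up brings it to -8 dBu.

-8 dBu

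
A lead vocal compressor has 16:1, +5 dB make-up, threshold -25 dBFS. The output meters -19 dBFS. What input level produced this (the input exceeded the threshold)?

Stripping the +5 dB make-up gives -24 dBFS at the gain stage.
That's 1 dB above the -25 dBFS threshold.
Undo the ratio: input overshoot = 1 × 16 = 16 dB, giving input = -9 dBFS.

-9 dBFS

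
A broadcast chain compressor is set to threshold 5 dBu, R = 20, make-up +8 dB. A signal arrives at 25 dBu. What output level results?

14 dBu

25 dBu sits 20 dB over threshold.
The 20 dB excess becomes 1 dB after 20:1 reduction.
So the level is 5 + 1 = 6 dBu; make-up adds 8 dB, giving 14 dBu.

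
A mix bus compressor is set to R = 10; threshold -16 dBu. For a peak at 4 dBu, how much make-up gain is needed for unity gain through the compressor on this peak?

18 dB

Without make-up, output = threshold + overshoot/10 = -16 + 2 = -14 dBu.
Gap to target: 18 dB.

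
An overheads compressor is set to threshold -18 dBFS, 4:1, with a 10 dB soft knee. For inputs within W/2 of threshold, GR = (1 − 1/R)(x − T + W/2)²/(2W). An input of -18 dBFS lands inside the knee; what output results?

x − T + W/2 = -18 − (-18) + 5 = 5.
GR = (1 − 1/4) × 5² / 20 = 0.75 × 25 / 20 = 0.9375 dB.
Output = -18 − 0.9375 = -18.9375 dBFS.

-18.9375 dBFS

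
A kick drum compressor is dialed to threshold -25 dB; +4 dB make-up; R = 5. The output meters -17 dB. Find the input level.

-5 dB

Stripping the +4 dB make-up gives -21 dB at the gain stage.
That's 4 dB above the -25 dB threshold.
Input overshoot = R × output overshoot = 20 dB → input = -25 + 20 = -5 dB.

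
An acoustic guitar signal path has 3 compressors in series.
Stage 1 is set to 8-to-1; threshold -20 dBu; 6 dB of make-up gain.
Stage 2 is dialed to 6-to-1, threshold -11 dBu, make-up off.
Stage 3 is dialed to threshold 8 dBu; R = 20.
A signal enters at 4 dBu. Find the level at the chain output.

Stage 1: 24 dB above -20 dBu, reduced 8:1 to 3 dB above → -17 dBu; +6 dB make-up → -11 dBu.
Stage 2: -11 dBu ≤ -11 dBu, so stage 2 doesn't engage; output -11 dBu.
Stage 3: below threshold (-11 ≤ 8); passes unchanged; output -11 dBu.

-11 dBu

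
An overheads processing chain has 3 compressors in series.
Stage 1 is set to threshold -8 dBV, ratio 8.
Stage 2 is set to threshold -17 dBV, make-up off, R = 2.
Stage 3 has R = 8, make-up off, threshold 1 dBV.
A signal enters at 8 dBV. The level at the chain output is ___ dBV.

-11.5 dBV

Stage 1: overshoot 16 dB → 16/8 = 2 dB → -6 dBV.
Stage 2: overshoot 11 dB → 11/2 = 5.5 dB → -11.5 dBV.
Stage 3: -11.5 dBV ≤ 1 dBV, so stage 3 doesn't engage; output -11.5 dBV.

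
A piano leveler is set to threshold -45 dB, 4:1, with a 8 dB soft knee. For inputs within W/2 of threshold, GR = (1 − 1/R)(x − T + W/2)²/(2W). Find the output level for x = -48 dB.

x − T + W/2 = -48 − (-45) + 4 = 1.
GR = (1 − 1/4) × 1² / 16 = 0.75 × 1 / 16 = 0.046875 dB.
Output = -48 − 0.046875 = -48.046875 dB.

-48.046875 dB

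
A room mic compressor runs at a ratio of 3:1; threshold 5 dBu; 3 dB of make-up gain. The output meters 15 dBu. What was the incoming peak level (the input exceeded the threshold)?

Before make-up, the level was 15 − 3 = 12 dBu.
The compressed level sits 12 − 5 = 7 dB over threshold.
Input overshoot = R × output overshoot = 21 dB → input = 5 + 21 = 26 dBu.

26 dBu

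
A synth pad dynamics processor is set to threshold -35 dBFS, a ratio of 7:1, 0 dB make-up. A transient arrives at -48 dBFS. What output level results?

-48 dBFS

-48 dBFS is 13 dB below the -35 dBFS threshold, so no gain reduction is applied.
Output = input = -48 dBFS.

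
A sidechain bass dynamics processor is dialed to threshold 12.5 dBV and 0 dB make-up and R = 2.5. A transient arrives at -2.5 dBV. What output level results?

-2.5 dBV

-2.5 dBV is 15 dB below the 12.5 dBV threshold, so no gain reduction is applied.
Output = input = -2.5 dBV.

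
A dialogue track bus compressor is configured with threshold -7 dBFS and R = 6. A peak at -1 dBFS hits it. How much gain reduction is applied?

The signal is 6 dB above threshold.
At 6:1, output sits 6/6 = 1 dB above threshold.
GR = overshoot in − overshoot out = 6 − 1 = 5 dB.

5 dB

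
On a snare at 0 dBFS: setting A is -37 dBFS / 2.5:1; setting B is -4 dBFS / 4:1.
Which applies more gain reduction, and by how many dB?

A, by 19.2 dB

A: 37 dB over, compressed to 14.8 dB over, so 22.2 dB of GR.
B: 4 dB over, compressed to 1 dB over, so 3 dB of GR.
Difference: 19.2 dB in favour of A.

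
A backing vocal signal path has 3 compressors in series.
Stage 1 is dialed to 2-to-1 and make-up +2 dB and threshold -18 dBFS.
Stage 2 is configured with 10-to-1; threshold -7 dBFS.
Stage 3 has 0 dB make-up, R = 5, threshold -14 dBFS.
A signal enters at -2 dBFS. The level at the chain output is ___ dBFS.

-12.8 dBFS

Stage 1: 16 dB above -18 dBFS, reduced 2:1 to 8 dB above → -10 dBFS; +2 dB make-up → -8 dBFS.
Stage 2: -8 dBFS ≤ -7 dBFS, so stage 2 doesn't engage; output -8 dBFS.
Stage 3: -8 dBFS is 6 dB over -14 dBFS; at 5:1 that becomes 1.2 dB over, giving -12.8 dBFS.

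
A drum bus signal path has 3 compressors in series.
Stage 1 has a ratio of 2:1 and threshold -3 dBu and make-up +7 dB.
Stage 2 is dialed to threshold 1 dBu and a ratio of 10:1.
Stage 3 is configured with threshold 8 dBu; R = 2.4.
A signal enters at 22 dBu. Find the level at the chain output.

Stage 1: overshoot 25 dB → 25/2 = 12.5 dB → 9.5 dBu; +7 dB make-up → 16.5 dBu.
Stage 2: 15.5 dB above 1 dBu, reduced 10:1 to 1.55 dB above → 2.55 dBu.
Stage 3: 2.55 dBu ≤ 8 dBu, so stage 3 doesn't engage; output 2.55 dBu.

2.55 dBu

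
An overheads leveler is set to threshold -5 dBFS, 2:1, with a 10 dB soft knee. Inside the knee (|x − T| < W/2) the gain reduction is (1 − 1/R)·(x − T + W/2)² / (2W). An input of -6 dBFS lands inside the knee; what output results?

-6.4 dBFS

x − T + W/2 = -6 − (-5) + 5 = 4.
GR = (1 − 1/2) × 4² / 20 = 0.5 × 16 / 20 = 0.4 dB.
Output = -6 − 0.4 = -6.4 dBFS.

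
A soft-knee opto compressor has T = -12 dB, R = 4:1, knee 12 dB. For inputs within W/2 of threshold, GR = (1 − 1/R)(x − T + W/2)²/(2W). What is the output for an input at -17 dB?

-17.03125 dB

x − T + W/2 = -17 − (-12) + 6 = 1.
GR = (1 − 1/4) × 1² / 24 = 0.75 × 1 / 24 = 0.03125 dB.
Output = -17 − 0.03125 = -17.03125 dB.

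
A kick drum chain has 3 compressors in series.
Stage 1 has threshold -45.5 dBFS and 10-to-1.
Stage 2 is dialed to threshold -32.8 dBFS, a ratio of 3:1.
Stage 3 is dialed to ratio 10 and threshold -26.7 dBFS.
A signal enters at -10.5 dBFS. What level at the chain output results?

Stage 1: 35 dB above -45.5 dBFS, reduced 10:1 to 3.5 dB above → -42 dBFS.
Stage 2: -42 dBFS ≤ -32.8 dBFS, so stage 2 doesn't engage; output -42 dBFS.
Stage 3: below threshold (-42 ≤ -26.7); passes unchanged; output -42 dBFS.

-42 dBFS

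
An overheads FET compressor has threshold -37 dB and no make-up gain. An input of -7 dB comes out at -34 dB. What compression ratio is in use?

Input overshoot = -7 − (-37) = 30 dB; output overshoot = -34 − (-37) = 3 dB.
Ratio = 30 / 3 = 10.

10:1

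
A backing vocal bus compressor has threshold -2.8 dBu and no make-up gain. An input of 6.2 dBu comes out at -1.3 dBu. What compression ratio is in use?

6:1

Input overshoot = 6.2 − (-2.8) = 9 dB; output overshoot = -1.3 − (-2.8) = 1.5 dB.
Ratio = 9 / 1.5 = 6.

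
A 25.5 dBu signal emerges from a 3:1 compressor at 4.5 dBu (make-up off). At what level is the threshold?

Let T be the threshold. Output overshoot = (input overshoot)/R, so 4.5 − T = (25.5 − T)/3.
3·(4.5 − T) = 25.5 − T → 2·T = 13.5 − 25.5 = -12.
T = -12/2 = -6 dBu.

-6 dBu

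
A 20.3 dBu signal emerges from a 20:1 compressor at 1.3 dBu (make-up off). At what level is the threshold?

0.3 dBu

Input is 20 dB above T (since output overshoot × R = input overshoot: (1.3 − T)·20 = 20.3 − T gives T = 0.3 dBu).
Check: 0.3 + (20.3 − 0.3)/20 = 0.3 + 1 = 1.3 dBu. ✓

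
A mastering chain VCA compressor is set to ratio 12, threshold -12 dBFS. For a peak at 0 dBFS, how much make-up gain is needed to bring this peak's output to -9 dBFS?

2 dB

Overshoot 12 dB → 12/12 = 1 dB after compression, so the compressed level is -12 + 1 = -11 dBFS.
Make-up = target − compressed = -9 − (-11) = 2 dB.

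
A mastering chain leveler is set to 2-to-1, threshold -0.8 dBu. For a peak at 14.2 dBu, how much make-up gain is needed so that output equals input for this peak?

Without make-up, output = threshold + overshoot/2 = -0.8 + 7.5 = 6.7 dBu.
Gap to target: 7.5 dB.

7.5 dB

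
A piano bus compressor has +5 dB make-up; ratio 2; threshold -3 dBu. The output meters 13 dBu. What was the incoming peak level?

Before make-up, the level was 13 − 5 = 8 dBu.
Post-compression overshoot = 8 − (-3) = 11 dB.
Input overshoot = R × output overshoot = 22 dB → input = -3 + 22 = 19 dBu.

19 dBu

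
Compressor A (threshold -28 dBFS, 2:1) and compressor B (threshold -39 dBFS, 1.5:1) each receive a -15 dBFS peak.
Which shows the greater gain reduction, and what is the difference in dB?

B, by 1.5 dB

A: overshoot 13 dB → output overshoot 6.5 dB → GR 6.5 dB.
B: overshoot 24 dB → output overshoot 16 dB → GR 8 dB.
Difference: 1.5 dB in favour of B.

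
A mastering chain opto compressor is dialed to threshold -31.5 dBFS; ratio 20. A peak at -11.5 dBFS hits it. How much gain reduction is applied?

The signal is 20 dB above threshold.
At 20:1, output sits 20/20 = 1 dB above threshold.
GR = overshoot in − overshoot out = 20 − 1 = 19 dB.

19 dB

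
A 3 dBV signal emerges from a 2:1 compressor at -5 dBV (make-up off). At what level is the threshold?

-13 dBV

Let T be the threshold. Output overshoot = (input overshoot)/R, so -5 − T = (3 − T)/2.
2·(-5 − T) = 3 − T → 1·T = -10 − 3 = -13.
T = -13/1 = -13 dBV.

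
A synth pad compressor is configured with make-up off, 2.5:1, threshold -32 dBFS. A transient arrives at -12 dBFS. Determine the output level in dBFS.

-24 dBFS

-12 dBFS sits 20 dB over threshold.
At 2.5:1 the overshoot is divided by 2.5, leaving 8 dB above threshold.
So the level is -32 + 8 = -24 dBFS.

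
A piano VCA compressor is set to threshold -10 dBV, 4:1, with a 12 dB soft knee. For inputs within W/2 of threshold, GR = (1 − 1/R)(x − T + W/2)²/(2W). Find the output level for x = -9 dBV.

x − T + W/2 = -9 − (-10) + 6 = 7.
GR = (1 − 1/4) × 7² / 24 = 0.75 × 49 / 24 = 1.53125 dB.
Output = -9 − 1.53125 = -10.53125 dBV.

-10.53125 dBV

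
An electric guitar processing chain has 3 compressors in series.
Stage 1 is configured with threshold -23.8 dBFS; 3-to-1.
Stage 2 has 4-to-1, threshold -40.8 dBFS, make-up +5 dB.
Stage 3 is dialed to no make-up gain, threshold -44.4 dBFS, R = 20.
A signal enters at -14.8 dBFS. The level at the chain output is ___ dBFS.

-43.72 dBFS

Stage 1: 9 dB above -23.8 dBFS, reduced 3:1 to 3 dB above → -20.8 dBFS.
Stage 2: 20 dB above -40.8 dBFS, reduced 4:1 to 5 dB above → -35.8 dBFS; +5 dB make-up → -30.8 dBFS.
Stage 3: overshoot 13.6 dB → 13.6/20 = 0.68 dB → -43.72 dBFS.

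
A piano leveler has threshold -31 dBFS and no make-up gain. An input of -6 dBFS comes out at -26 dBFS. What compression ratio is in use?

5:1

Input overshoot = -6 − (-31) = 25 dB; output overshoot = -26 − (-31) = 5 dB.
Ratio = 25 / 5 = 5.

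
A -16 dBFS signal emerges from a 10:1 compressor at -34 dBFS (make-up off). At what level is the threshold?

Let T be the threshold. Output overshoot = (input overshoot)/R, so -34 − T = (-16 − T)/10.
10·(-34 − T) = -16 − T → 9·T = -340 − (-16) = -324.
T = -324/9 = -36 dBFS.

-36 dBFS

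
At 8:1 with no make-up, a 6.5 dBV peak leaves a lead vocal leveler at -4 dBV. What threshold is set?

Gain reduction = 6.5 − (-4) = 10.5 dB; output overshoot = GR / (R − 1) = 10.5 / 7 = 1.5 dB.
Threshold = output − output overshoot = -4 − 1.5 = -5.5 dBV.

-5.5 dBV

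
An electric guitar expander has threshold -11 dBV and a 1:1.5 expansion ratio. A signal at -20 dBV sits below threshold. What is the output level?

Below threshold, a 1:1.5 expander applies gain = (1.5−1)×(T − x) of attenuation.
(1.5−1) × 9 = 4.5 dB, so output = -20 − 4.5 = -24.5 dBV.

-24.5 dBV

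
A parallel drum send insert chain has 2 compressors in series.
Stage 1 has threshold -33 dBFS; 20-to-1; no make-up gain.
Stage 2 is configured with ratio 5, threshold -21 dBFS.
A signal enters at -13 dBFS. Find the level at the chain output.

Stage 1: 20 dB above -33 dBFS, reduced 20:1 to 1 dB above → -32 dBFS.
Stage 2: below threshold (-32 ≤ -21); passes unchanged; output -32 dBFS.

-32 dBFS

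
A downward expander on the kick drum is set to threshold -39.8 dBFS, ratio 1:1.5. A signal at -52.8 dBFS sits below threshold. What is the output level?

-59.3 dBFS

Undershoot = (-39.8) − (-52.8) = 13 dB.
At 1:1.5, that expands to 19.5 dB under threshold.
Output = -39.8 − 19.5 = -59.3 dBFS.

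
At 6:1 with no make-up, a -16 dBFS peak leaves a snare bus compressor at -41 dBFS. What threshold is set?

-46 dBFS

Input is 30 dB above T (since output overshoot × R = input overshoot: (-41 − T)·6 = -16 − T gives T = -46 dBFS).
Check: -46 + (-16 − (-46))/6 = -46 + 5 = -41 dBFS. ✓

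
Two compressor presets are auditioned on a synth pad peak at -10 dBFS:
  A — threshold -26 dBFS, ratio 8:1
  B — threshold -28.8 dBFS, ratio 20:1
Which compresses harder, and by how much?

A: overshoot 16 dB → output overshoot 2 dB → GR 14 dB.
B: overshoot 18.8 dB → output overshoot 0.94 dB → GR 17.86 dB.
B applies 3.86 dB more gain reduction.

B, by 3.86 dB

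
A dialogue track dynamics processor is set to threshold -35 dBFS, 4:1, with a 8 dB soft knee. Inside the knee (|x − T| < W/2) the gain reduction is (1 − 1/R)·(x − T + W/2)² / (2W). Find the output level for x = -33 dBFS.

x − T + W/2 = -33 − (-35) + 4 = 6.
GR = (1 − 1/4) × 6² / 16 = 0.75 × 36 / 16 = 1.6875 dB.
Output = -33 − 1.6875 = -34.6875 dBFS.

-34.6875 dBFS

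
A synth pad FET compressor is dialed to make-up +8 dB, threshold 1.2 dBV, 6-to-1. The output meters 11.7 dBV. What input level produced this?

Remove make-up: 11.7 − 8 = 3.7 dBV.
That's 2.5 dB above the 1.2 dBV threshold.
Undo the ratio: input overshoot = 2.5 × 6 = 15 dB, giving input = 16.2 dBV.

16.2 dBV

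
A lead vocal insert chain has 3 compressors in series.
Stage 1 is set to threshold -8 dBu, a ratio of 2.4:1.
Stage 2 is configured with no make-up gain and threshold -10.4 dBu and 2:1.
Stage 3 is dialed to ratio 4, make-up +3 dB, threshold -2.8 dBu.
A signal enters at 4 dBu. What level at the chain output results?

-3.7 dBu

Stage 1: 12 dB above -8 dBu, reduced 2.4:1 to 5 dB above → -3 dBu.
Stage 2: overshoot 7.4 dB → 7.4/2 = 3.7 dB → -6.7 dBu.
Stage 3: -6.7 dBu ≤ -2.8 dBu, so stage 3 doesn't engage; make-up brings it to -3.7 dBu.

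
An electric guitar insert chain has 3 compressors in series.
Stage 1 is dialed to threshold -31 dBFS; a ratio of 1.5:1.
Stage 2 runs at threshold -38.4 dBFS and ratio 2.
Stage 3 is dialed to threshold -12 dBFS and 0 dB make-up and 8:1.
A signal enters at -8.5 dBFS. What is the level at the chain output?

-27.2 dBFS

Stage 1: 22.5 dB above -31 dBFS, reduced 1.5:1 to 15 dB above → -16 dBFS.
Stage 2: overshoot 22.4 dB → 22.4/2 = 11.2 dB → -27.2 dBFS.
Stage 3: below threshold (-27.2 ≤ -12); passes unchanged; output -27.2 dBFS.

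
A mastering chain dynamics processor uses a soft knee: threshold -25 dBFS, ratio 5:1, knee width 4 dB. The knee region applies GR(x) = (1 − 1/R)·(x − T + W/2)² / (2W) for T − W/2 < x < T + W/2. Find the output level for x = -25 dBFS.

x − T + W/2 = -25 − (-25) + 2 = 2.
GR = (1 − 1/5) × 2² / 8 = 0.8 × 4 / 8 = 0.4 dB.
Output = -25 − 0.4 = -25.4 dBFS.

-25.4 dBFS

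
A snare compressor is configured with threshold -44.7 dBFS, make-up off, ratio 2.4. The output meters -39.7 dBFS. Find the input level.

-32.7 dBFS

The compressed level sits -39.7 − (-44.7) = 5 dB over threshold.
Before 2.4:1 compression the overshoot was 5 × 2.4 = 12 dB, so input = -44.7 + 12 = -32.7 dBFS.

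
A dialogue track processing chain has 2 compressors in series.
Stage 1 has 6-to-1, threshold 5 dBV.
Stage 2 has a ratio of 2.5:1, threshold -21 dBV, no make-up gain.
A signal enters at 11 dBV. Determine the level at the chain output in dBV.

Stage 1: 6 dB above 5 dBV, reduced 6:1 to 1 dB above → 6 dBV.
Stage 2: overshoot 27 dB → 27/2.5 = 10.8 dB → -10.2 dBV.

-10.2 dBV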